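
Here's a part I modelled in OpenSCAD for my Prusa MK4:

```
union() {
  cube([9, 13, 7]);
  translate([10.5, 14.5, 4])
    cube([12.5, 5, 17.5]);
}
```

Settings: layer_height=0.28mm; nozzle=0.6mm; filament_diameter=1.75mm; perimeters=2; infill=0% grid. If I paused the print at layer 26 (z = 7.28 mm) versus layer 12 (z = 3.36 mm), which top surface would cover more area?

layer 12 (z = 3.36 mm)

Layer 26 (z = 7.28): the cube is not intersected at this z (z outside [0, 7]); the cube at (10.5, 14.5) (footprint 12.5×5) is included at this height (area 62.50 mm²); Combining (union): only the 12.5×5 cube at (10.5, 14.5) is present, so the union is just that shape — area = 62.50 mm². So its area = 62.50 mm². Layer 12 (z = 3.36): the 9×13 cube contributes its full rectangle (area 117.00 mm²); the cube at (10.5, 14.5) does not reach this height (z outside [4, 21.5]); Combining (union): only the 9×13 cube is present, so the union is just that shape — area = 117.00 mm². So its area = 117.00 mm². Layer 12 is larger (117.00 vs 62.50 mm²).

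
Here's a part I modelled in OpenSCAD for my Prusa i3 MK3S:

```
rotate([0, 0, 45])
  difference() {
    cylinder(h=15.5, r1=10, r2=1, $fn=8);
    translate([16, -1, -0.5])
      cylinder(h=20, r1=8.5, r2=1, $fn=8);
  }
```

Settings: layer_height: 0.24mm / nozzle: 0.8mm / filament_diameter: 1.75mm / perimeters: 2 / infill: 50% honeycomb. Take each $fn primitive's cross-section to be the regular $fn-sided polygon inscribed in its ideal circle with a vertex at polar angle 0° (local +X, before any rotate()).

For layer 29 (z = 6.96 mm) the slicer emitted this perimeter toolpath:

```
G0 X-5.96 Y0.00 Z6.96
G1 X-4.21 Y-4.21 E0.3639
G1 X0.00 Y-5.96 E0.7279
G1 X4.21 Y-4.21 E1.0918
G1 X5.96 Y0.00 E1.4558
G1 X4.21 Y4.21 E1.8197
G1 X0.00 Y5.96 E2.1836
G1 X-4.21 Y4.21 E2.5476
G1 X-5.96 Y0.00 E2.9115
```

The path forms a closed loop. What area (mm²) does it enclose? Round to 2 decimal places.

Apply the shoelace formula to the sequence of (X, Y) vertices; enclosed area = 100.37 mm².

100.37 mm²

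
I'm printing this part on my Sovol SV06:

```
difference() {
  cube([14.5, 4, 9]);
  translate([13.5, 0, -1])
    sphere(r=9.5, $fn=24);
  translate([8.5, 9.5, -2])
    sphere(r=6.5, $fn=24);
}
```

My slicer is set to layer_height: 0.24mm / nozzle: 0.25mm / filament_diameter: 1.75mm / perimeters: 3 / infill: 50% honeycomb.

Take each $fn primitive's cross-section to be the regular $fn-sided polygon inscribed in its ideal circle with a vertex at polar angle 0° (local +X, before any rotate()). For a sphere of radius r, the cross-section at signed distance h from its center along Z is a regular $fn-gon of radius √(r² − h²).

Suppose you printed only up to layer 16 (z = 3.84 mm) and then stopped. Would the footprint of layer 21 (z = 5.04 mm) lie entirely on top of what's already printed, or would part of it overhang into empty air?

part overhangs

Compare the two slices. At z = 3.84: the 14.5×4 cube contributes its full rectangle (area 58.00 mm²); the r=9.5 sphere at (13.5, 0) contributes a regular 24-gon of circumradius √(9.5²−4.84²) = 8.175 (area = (24/2)·8.175²·sin(360°/24) = 207.55 mm²); the sphere at (8.5, 9.5): section is a regular 24-gon, circumradius = √(r²−h²) = √(6.5²−5.84²) = 2.854 (area = (24/2)·2.854²·sin(360°/24) = 25.30 mm²); Taking the first minus the rest: starting from the 14.5×4 cube (58.00 mm²), the r=9.5 sphere at (13.5, 0) partially overlaps it — only the 35.14 mm² overlap (of its 207.55 mm²) is removed, clipping the outline; the r=6.5 sphere at (8.5, 9.5) misses the remaining region (no effect) — area = 22.86 mm². At z = 5.04: the 14.5×4 cube contributes its full rectangle (area 58.00 mm²); the sphere at (13.5, 0): section is a regular 24-gon, circumradius = √(r²−h²) = √(9.5²−6.04²) = 7.333 (area = (24/2)·7.333²·sin(360°/24) = 167.00 mm²); the sphere at (8.5, 9.5) does not reach this height (|z−center|=7.040 > r=6.5); Subtracting the remaining from the first: starting from the 14.5×4 cube (58.00 mm²), the r=9.5 sphere at (13.5, 0) partially overlaps it — only the 31.63 mm² overlap (of its 167.00 mm²) is removed, clipping the outline — area = 26.37 mm². Checking containment: at z = 5.04 the cross-section extends beyond the z = 3.84 cross-section by about 3.51 mm².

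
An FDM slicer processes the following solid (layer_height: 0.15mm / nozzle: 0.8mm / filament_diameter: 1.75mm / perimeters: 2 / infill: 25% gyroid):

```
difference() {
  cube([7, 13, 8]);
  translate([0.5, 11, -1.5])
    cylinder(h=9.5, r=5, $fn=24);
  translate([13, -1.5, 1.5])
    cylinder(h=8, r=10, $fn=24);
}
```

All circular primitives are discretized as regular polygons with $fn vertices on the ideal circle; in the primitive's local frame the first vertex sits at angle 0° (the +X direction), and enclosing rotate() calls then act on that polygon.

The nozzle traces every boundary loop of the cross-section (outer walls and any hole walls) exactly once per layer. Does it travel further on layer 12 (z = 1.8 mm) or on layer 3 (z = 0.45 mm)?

layer 3 (z = 0.45 mm)

Layer 12 (z = 1.8): the cube is present — its section is the full 7×13 rectangle (perimeter 40.00 mm); the r=5 cylinder at (0.5, 11) contributes a regular 24-gon of circumradius 5 (perimeter = 2·24·5.000·sin(180°/24) = 31.33 mm); the r=10 cylinder at (13, -1.5) gives a regular 24-gon of circumradius 10 (constant along its height) (perimeter = 2·24·10.000·sin(180°/24) = 62.65 mm); Taking the first minus the rest: starting from the 7×13 cube, the r=5 cylinder at (0.5, 11) partially overlaps it — only the 32.56 mm² overlap (of its 77.65 mm²) is removed, clipping the outline; the r=10 cylinder at (13, -1.5) partially overlaps it — only the 15.98 mm² overlap (of its 310.58 mm²) is removed, clipping the outline — boundary = 35.91 mm. So its perimeter = 35.91 mm. Layer 3 (z = 0.45): the 7×13 cube contributes its full rectangle (perimeter 40.00 mm); the cylinder at (0.5, 11): section is a regular 24-gon, circumradius r=5 (perimeter = 2·24·5.000·sin(180°/24) = 31.33 mm); the cylinder at (13, -1.5) is absent (z outside [1.5, 9.5]); Subtracting the remaining from the first: starting from the 7×13 cube, the r=5 cylinder at (0.5, 11) partially overlaps it — only the 32.56 mm² overlap (of its 77.65 mm²) is removed, clipping the outline — boundary = 38.43 mm. So its perimeter = 38.43 mm. Layer 3 is larger (38.43 vs 35.91 mm).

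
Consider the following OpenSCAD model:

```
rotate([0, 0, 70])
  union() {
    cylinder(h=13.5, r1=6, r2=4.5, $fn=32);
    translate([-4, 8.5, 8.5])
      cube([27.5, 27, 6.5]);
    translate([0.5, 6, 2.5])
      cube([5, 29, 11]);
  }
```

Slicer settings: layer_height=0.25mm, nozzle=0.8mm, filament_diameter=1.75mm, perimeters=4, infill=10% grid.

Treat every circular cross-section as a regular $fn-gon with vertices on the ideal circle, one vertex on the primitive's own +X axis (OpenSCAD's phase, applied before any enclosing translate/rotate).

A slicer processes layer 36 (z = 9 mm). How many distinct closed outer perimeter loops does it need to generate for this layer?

2

At z = 9 mm: the cone: at t=0.667 of its height the radius interpolates to r₁+(r₂−r₁)t = 5.000, giving a regular 32-gon of that circumradius; the cube at (-4, 8.5) (footprint 27.5×27) is included at this height; the 5×29 cube at (0.5, 6) contributes its full rectangle; Combining (union): the regions partially overlap (shared area 132.50 mm²), so overlapping operands fuse into one piece — 2 connected regions; (rotated 70° about Z; rotation is an isometry so areas/perimeters/island counts are preserved). The result has 2 disconnected regions.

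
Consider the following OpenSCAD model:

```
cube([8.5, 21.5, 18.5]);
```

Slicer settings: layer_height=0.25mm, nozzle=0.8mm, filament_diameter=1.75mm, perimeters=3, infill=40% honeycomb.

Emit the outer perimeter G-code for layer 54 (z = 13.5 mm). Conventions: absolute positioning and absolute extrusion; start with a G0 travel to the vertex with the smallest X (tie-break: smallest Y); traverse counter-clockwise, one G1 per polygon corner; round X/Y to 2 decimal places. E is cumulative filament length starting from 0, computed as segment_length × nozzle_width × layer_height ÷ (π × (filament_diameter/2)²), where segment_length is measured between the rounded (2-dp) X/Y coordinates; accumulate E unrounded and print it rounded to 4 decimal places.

G0 X0.00 Y0.00 Z13.50
G1 X8.50 Y0.00 E0.7068
G1 X8.50 Y21.50 E2.4945
G1 X0.00 Y21.50 E3.2013
G1 X0.00 Y0.00 E4.9890

At z = 13.5 mm: the 8.5×21.5 cube contributes its full rectangle. The outline is a single polygon with 4 vertices. Extrusion per mm of travel: 0.8 × 0.25 / (π × 0.875²) = 0.083150. Accumulating E over each segment gives final E = 4.9890.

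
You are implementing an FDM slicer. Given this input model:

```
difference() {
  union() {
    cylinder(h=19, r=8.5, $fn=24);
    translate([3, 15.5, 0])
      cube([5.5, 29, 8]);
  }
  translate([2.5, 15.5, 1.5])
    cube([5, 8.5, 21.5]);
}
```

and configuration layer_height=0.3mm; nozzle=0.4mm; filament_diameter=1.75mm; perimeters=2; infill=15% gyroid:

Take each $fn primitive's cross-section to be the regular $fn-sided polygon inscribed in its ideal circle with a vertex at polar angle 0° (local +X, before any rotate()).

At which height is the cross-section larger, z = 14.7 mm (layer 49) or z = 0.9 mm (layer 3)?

Layer 49 (z = 14.7): the r=8.5 cylinder contributes a regular 24-gon of circumradius 8.5 (area = (24/2)·8.500²·sin(360°/24) = 224.40 mm²); the cube at (3, 15.5) does not reach this height (z outside [0, 8]); Taking the union: only the r=8.5 cylinder is present, so the union is just that shape — area = 224.40 mm²; the 5×8.5 cube at (2.5, 15.5) contributes its full rectangle (area 42.50 mm²); After the difference (first − rest): starting from the result so far (224.40 mm²), the 5×8.5 cube at (2.5, 15.5) misses the remaining region (no effect) — area = 224.40 mm². So its area = 224.40 mm². Layer 3 (z = 0.9): the r=8.5 cylinder gives a regular 24-gon of circumradius 8.5 (constant along its height) (area = (24/2)·8.500²·sin(360°/24) = 224.40 mm²); the 5.5×29 cube at (3, 15.5) contributes its full rectangle (area 159.50 mm²); Merging all regions: the 2 present regions are separate (no shared area or edge), so areas and boundary lengths simply add and each stays a separate island — area = 383.90 mm²; the cube at (2.5, 15.5) is not intersected at this z (z outside [1.5, 23]); After the difference (first − rest): none of the subtracted shapes is present at this height, so the result so far is unchanged — area = 383.90 mm². So its area = 383.90 mm². Layer 3 is larger (383.90 vs 224.40 mm²).

layer 3 (z = 0.9 mm)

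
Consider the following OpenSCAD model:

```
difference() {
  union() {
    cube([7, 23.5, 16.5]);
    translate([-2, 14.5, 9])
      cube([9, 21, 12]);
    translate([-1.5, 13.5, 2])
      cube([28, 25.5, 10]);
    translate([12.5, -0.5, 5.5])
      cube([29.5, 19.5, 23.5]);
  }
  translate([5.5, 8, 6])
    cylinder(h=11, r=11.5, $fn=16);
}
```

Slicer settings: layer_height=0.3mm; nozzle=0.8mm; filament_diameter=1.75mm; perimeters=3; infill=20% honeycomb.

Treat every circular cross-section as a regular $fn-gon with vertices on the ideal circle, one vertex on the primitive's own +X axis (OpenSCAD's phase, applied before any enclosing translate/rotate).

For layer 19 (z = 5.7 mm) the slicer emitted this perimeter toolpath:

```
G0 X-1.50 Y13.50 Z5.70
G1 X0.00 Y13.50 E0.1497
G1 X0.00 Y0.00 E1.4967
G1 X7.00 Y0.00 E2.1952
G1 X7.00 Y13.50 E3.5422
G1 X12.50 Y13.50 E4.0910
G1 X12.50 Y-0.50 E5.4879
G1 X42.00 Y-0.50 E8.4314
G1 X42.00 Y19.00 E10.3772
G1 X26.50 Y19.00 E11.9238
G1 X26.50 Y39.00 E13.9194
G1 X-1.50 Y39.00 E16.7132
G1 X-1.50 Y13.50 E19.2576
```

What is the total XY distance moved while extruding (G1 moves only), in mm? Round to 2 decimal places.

Sum the Euclidean lengths of each G1 segment: total = 193.00 mm.

193.00 mm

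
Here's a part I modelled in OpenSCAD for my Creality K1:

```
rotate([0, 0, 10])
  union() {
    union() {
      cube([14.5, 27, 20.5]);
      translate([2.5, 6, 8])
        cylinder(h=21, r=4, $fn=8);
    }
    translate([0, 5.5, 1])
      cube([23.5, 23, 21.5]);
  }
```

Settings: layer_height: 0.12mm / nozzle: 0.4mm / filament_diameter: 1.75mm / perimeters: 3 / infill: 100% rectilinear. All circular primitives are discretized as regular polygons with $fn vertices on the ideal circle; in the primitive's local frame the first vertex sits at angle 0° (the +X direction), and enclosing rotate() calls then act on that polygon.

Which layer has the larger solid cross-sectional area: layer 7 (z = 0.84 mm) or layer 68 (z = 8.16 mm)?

Layer 7 (z = 0.84): the 14.5×27 cube contributes its full rectangle (area 391.50 mm²); the cylinder at (2.5, 6) does not reach this height (z outside [8, 29]); Taking the union: only the 14.5×27 cube is present, so the union is just that shape — area = 391.50 mm²; the cube at (0, 5.5) is not intersected at this z (z outside [1, 22.5]); Combining (union): only that combined region is present, so the union is just that shape — area = 391.50 mm²; (rotated 10° about Z; rotation is an isometry so areas/perimeters/island counts are preserved). So its area = 391.50 mm². Layer 68 (z = 8.16): the 14.5×27 cube contributes its full rectangle (area 391.50 mm²); the r=4 cylinder at (2.5, 6) contributes a regular 8-gon of circumradius 4 (area = (8/2)·4.000²·sin(360°/8) = 45.25 mm²); Combining (union): the regions partially overlap — summed areas 436.75 mm² minus the doubly-counted overlap 40.04 mm² gives 396.72 mm² — area = 396.72 mm²; the cube at (0, 5.5) (footprint 23.5×23) is included at this height (area 540.50 mm²); Merging all regions: the regions partially overlap — summed areas 937.22 mm² minus the doubly-counted overlap 311.75 mm² gives 625.47 mm² — area = 625.47 mm²; (whole slice rotated 10° about Z — lengths, areas and connectivity unchanged). So its area = 625.47 mm². Layer 68 is larger (625.47 vs 391.50 mm²).

layer 68 (z = 8.16 mm)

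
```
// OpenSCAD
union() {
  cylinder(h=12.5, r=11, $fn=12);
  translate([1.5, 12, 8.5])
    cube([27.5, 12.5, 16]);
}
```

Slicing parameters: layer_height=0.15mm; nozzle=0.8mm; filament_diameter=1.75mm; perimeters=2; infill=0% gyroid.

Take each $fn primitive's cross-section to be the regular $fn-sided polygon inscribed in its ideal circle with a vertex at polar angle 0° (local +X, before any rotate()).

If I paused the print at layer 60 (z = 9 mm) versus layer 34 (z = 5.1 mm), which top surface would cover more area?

Layer 60 (z = 9): the r=11 cylinder gives a regular 12-gon of circumradius 11 (constant along its height) (area = (12/2)·11.000²·sin(360°/12) = 363.00 mm²); the 27.5×12.5 cube at (1.5, 12) contributes its full rectangle (area 343.75 mm²); Combining (union): the 2 present regions are separate (no shared area or edge), so areas and boundary lengths simply add and each stays a separate island — area = 706.75 mm². So its area = 706.75 mm². Layer 34 (z = 5.1): the cylinder: section is a regular 12-gon, circumradius r=11 (area = (12/2)·11.000²·sin(360°/12) = 363.00 mm²); the cube at (1.5, 12) does not reach this height (z outside [8.5, 24.5]); Combining (union): only the r=11 cylinder is present, so the union is just that shape — area = 363.00 mm². So its area = 363.00 mm². Layer 60 is larger (706.75 vs 363.00 mm²).

layer 60 (z = 9 mm)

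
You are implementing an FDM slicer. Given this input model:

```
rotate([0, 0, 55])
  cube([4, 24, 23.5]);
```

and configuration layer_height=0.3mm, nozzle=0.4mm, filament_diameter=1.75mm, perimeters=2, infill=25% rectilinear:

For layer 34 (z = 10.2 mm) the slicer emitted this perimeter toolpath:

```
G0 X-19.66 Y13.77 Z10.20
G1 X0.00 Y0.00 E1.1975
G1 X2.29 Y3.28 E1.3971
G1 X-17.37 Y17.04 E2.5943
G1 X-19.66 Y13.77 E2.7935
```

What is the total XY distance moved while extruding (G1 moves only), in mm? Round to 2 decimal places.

Sum the Euclidean lengths of each G1 segment: total = 55.99 mm.

55.99 mm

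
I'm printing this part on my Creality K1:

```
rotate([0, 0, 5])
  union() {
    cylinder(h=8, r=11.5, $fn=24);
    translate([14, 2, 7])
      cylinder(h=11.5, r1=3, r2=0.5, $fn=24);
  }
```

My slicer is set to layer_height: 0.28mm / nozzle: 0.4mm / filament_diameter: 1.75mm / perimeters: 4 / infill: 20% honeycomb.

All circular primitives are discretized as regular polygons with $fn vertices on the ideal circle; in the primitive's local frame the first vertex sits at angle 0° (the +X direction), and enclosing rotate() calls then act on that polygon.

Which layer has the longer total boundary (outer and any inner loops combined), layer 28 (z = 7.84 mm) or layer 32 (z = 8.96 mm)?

layer 28 (z = 7.84 mm)

Layer 28 (z = 7.84): the cylinder: section is a regular 24-gon, circumradius r=11.5 (perimeter = 2·24·11.500·sin(180°/24) = 72.05 mm); the cone at (14, 2) contributes a regular 24-gon of circumradius 2.817 (interpolated between r1=3 and r2=0.5 at t=0.073) (perimeter = 2·24·2.817·sin(180°/24) = 17.65 mm); Combining (union): the regions partially overlap (shared area 0.05 mm²), so the edge portions inside another operand are dropped and the merged outline is re-measured after clipping — boundary = 87.42 mm; (whole slice rotated 5° about Z — lengths, areas and connectivity unchanged). So its perimeter = 87.42 mm. Layer 32 (z = 8.96): the cylinder is not intersected at this z (z outside [0, 8]); the cone at (14, 2) contributes a regular 24-gon of circumradius 2.574 (interpolated between r1=3 and r2=0.5 at t=0.170) (perimeter = 2·24·2.574·sin(180°/24) = 16.13 mm); Taking the union: only the cone at (14, 2) is present, so the union is just that shape — boundary = 16.13 mm; (whole slice rotated 5° about Z — lengths, areas and connectivity unchanged). So its perimeter = 16.13 mm. Layer 28 is larger (87.42 vs 16.13 mm).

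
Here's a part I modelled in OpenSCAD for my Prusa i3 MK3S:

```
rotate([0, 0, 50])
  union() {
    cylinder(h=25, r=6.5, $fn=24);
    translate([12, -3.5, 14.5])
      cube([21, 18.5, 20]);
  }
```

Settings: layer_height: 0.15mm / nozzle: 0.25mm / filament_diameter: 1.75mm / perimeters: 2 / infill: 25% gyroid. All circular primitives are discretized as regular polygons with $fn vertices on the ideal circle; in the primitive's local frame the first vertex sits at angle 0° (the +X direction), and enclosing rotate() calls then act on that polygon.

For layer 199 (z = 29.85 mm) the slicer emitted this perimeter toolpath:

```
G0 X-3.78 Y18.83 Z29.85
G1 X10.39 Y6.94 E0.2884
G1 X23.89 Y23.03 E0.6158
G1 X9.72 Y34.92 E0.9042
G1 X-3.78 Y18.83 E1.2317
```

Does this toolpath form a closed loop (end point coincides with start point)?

Start point (G0): (-3.78, 18.83). End point (last G1): the path returns to the start — closed.

yes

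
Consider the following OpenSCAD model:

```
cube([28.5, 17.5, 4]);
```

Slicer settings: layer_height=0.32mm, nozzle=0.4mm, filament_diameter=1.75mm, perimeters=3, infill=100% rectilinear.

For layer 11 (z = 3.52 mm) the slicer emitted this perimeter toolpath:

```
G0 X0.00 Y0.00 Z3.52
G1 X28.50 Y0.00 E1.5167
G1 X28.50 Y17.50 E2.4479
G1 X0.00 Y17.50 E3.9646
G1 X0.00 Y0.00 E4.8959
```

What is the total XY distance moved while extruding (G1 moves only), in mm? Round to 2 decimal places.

92.00 mm

Sum the Euclidean lengths of each G1 segment: total = 92.00 mm.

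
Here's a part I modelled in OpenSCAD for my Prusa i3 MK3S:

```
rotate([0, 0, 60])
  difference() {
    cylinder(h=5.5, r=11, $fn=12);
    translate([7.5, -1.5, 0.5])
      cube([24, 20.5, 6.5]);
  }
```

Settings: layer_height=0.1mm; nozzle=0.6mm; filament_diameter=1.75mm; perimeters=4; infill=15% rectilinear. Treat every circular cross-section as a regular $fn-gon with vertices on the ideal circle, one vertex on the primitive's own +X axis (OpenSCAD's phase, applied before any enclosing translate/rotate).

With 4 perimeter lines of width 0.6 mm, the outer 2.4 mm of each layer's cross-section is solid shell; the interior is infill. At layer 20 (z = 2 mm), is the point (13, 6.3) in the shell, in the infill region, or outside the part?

outside

At z = 2 mm: the r=11 cylinder contributes a regular 12-gon of circumradius 11; the cube at (7.5, -1.5) is present — its section is the full 24×20.5 rectangle; Taking the first minus the rest: starting from the r=11 cylinder, the 24×20.5 cube at (7.5, -1.5) partially overlaps it — only the 22.20 mm² overlap (of its 492.00 mm²) is removed, clipping the outline — 1 connected region; (rotated 60° about Z; rotation is an isometry so areas/perimeters/island counts are preserved). Overall, the cross-section is a single solid region. Undo the 60° rotation: the query point maps to (11.956, -8.108) in the un-rotated model frame. The nearest boundary edge runs (9.53, -5.50)→(5.50, -9.53); distance from the point to it = 3.56 mm. The point is not inside any of the regions above, so it lies outside the cross-section (3.56 mm from the nearest boundary).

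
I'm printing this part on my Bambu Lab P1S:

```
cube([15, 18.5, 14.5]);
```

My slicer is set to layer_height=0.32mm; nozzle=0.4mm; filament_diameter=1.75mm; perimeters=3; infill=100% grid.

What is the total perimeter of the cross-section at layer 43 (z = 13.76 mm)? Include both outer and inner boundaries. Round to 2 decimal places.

At z = 13.76 mm: the 15×18.5 cube contributes its full rectangle (perimeter 67.00 mm). Overall, the cross-section is a single solid region. Total boundary length (outer) = 67.00 mm.

67.00 mm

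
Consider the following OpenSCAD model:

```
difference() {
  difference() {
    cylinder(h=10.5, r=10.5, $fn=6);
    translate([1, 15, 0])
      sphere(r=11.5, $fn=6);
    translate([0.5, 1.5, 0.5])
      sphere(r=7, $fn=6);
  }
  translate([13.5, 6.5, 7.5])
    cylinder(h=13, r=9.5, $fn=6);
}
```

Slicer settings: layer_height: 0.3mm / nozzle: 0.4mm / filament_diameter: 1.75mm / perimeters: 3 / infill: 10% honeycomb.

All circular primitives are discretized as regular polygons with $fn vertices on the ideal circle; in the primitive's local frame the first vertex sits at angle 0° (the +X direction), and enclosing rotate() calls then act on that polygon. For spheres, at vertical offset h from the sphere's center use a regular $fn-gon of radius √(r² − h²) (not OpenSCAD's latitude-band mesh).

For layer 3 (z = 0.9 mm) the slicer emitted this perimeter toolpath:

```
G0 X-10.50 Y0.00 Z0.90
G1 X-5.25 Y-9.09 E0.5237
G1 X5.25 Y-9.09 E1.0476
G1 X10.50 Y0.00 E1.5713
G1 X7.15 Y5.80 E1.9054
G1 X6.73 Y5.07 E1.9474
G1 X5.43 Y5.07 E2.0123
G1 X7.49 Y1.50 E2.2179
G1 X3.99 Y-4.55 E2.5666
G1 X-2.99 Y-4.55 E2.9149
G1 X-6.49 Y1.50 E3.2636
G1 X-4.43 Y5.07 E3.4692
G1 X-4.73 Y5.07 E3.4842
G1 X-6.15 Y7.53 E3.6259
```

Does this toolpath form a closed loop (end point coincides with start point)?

Start point (G0): (-10.50, 0.00). End point (last G1): the path does not return to the start — open.

no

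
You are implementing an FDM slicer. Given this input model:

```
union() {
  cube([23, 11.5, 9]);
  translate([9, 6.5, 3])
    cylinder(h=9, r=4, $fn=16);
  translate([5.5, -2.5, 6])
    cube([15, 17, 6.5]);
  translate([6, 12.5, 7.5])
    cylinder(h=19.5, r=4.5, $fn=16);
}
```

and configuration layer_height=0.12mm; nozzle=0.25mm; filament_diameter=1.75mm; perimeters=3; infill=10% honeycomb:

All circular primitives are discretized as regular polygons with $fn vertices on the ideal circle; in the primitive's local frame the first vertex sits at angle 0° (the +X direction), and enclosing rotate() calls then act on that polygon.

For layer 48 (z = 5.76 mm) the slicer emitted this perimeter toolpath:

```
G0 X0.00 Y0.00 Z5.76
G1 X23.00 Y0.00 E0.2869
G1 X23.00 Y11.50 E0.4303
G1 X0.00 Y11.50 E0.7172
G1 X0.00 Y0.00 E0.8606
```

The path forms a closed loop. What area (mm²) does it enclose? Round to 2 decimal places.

Apply the shoelace formula to the sequence of (X, Y) vertices; enclosed area = 264.50 mm².

264.50 mm²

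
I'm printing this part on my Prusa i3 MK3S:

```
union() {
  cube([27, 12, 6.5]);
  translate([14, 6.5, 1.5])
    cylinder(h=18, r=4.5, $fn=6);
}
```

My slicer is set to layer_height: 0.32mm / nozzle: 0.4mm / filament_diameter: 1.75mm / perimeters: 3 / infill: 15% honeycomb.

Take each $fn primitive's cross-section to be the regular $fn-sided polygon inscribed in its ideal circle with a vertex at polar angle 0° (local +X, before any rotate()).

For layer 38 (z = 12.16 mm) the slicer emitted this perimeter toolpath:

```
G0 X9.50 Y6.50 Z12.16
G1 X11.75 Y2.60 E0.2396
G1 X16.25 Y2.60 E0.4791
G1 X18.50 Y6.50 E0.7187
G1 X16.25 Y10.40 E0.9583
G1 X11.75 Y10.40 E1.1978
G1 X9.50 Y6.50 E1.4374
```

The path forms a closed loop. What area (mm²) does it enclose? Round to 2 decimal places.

52.65 mm²

Apply the shoelace formula to the sequence of (X, Y) vertices; enclosed area = 52.65 mm².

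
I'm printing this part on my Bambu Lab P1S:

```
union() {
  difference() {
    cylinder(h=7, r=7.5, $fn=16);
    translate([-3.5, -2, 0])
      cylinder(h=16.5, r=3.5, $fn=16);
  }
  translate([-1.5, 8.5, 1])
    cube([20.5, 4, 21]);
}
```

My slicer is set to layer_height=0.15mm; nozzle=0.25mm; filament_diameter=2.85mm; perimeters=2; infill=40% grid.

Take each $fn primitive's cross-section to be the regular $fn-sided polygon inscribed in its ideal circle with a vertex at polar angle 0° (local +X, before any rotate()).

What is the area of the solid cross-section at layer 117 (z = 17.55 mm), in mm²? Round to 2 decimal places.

82.00 mm²

At z = 17.55 mm: the cylinder does not reach this height (z outside [0, 7]); the cylinder at (-3.5, -2) does not reach this height (z outside [0, 16.5]); Taking the first minus the rest: the first operand is absent here, so nothing remains; the 20.5×4 cube at (-1.5, 8.5) contributes its full rectangle (area 82.00 mm²); Taking the union: only the 20.5×4 cube at (-1.5, 8.5) is present, so the union is just that shape — area = 82.00 mm². Overall, the cross-section is a single solid region. Net area = 82.00 mm².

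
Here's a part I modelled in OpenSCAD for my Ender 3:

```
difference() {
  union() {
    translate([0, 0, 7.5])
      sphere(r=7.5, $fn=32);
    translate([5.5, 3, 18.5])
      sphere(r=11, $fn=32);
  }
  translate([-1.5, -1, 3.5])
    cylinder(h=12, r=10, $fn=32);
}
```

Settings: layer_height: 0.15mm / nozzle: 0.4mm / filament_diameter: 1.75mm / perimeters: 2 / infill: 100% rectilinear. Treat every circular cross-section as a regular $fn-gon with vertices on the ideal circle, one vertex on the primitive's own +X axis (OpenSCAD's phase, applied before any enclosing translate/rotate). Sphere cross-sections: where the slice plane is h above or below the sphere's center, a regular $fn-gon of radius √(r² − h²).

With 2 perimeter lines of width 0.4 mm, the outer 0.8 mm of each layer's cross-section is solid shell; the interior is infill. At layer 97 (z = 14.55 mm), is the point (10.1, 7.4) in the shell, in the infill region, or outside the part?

At z = 14.55 mm: the r=7.5 sphere slices to a regular 32-gon of circumradius 2.559 (√(r²−h²) with h=7.05 from center); the sphere at (5.5, 3): section is a regular 32-gon, circumradius = √(r²−h²) = √(11²−3.95²) = 10.266; Merging all regions: the r=7.5 sphere lies entirely inside the r=11 sphere at (5.5, 3), so the union is just the r=11 sphere at (5.5, 3) — 1 connected region; the r=10 cylinder at (-1.5, -1) gives a regular 32-gon of circumradius 10 (constant along its height); Taking the first minus the rest: starting from that combined region, the r=10 cylinder at (-1.5, -1) partially overlaps it — only the 162.04 mm² overlap (of its 312.14 mm²) is removed, clipping the outline — 1 connected region. Overall, the cross-section is a single solid region. The nearest boundary edge runs (12.76, 10.26)→(14.04, 8.70); distance from the point to it = 3.87 mm. The point is inside the cross-section and 3.87 mm from the nearest boundary — more than the 0.8 mm shell width (2 × 0.4), so it's in the infill interior.

infill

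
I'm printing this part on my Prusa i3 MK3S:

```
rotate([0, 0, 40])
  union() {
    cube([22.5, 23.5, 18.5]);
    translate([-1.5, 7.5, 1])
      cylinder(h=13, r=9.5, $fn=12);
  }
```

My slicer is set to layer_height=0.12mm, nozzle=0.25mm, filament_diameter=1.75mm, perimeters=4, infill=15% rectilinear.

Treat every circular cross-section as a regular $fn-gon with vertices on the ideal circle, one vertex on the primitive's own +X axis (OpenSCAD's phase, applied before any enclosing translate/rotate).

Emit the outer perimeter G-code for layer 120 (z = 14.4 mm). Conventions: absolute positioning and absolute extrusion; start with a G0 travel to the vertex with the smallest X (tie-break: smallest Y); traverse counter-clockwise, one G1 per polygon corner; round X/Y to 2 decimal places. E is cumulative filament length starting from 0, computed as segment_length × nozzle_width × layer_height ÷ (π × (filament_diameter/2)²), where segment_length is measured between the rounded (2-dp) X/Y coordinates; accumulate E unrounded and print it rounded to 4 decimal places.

G0 X-15.11 Y18.00 Z14.40
G1 X0.00 Y0.00 E0.2931
G1 X17.24 Y14.46 E0.5738
G1 X2.13 Y32.46 E0.8669
G1 X-15.11 Y18.00 E1.1475

At z = 14.4 mm: the 22.5×23.5 cube contributes its full rectangle; the cylinder at (-1.5, 7.5) does not reach this height (z outside [1, 14]); Taking the union: only the 22.5×23.5 cube is present, so the union is just that shape — 1 connected region; (whole slice rotated 40° about Z — lengths, areas and connectivity unchanged). The outline is a single polygon with 4 vertices. Extrusion per mm of travel: 0.25 × 0.12 / (π × 0.875²) = 0.012473. Accumulating E over each segment gives final E = 1.1475.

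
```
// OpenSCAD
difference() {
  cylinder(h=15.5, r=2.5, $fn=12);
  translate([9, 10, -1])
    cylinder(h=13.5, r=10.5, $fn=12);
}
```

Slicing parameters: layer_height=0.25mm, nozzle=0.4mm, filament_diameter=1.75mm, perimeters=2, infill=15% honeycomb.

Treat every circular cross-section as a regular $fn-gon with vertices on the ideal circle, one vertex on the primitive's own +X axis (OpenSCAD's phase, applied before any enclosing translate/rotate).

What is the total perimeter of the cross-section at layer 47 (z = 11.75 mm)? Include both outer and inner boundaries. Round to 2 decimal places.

At z = 11.75 mm: the r=2.5 cylinder gives a regular 12-gon of circumradius 2.5 (constant along its height) (perimeter = 2·12·2.500·sin(180°/12) = 15.53 mm); the cylinder at (9, 10): section is a regular 12-gon, circumradius r=10.5 (perimeter = 2·12·10.500·sin(180°/12) = 65.22 mm); Taking the first minus the rest: starting from the r=2.5 cylinder, the r=10.5 cylinder at (9, 10) misses the remaining region (no effect) — boundary = 15.53 mm. Overall, the cross-section is a single solid region. Total boundary length (outer) = 15.53 mm.

15.53 mm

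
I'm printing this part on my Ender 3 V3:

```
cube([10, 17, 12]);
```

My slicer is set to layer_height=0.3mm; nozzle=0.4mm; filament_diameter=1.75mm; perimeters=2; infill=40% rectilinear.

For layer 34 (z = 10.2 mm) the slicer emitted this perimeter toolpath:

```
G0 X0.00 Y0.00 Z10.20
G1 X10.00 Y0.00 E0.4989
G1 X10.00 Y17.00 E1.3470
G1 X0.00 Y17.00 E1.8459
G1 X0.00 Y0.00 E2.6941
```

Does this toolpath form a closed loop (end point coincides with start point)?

Start point (G0): (0.00, 0.00). End point (last G1): the path returns to the start — closed.

yes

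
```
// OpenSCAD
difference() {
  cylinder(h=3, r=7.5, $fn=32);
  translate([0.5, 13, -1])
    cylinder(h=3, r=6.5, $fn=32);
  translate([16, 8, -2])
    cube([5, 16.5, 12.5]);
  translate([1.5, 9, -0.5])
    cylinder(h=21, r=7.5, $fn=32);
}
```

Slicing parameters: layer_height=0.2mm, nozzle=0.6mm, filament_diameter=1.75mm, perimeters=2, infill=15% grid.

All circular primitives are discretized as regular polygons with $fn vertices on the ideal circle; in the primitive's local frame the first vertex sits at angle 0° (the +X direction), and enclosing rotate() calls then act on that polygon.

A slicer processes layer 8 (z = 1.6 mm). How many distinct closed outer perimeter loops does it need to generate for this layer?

At z = 1.6 mm: the cylinder: section is a regular 32-gon, circumradius r=7.5; the cylinder at (0.5, 13): section is a regular 32-gon, circumradius r=6.5; the cube at (16, 8) (footprint 5×16.5) is included at this height; the cylinder at (1.5, 9): section is a regular 32-gon, circumradius r=7.5; Taking the first minus the rest: starting from the r=7.5 cylinder, the r=6.5 cylinder at (0.5, 13) partially overlaps it — only the 3.19 mm² overlap (of its 131.88 mm²) is removed, clipping the outline; the 5×16.5 cube at (16, 8) misses the remaining region (no effect); the r=7.5 cylinder at (1.5, 9) partially overlaps it — only the 44.98 mm² overlap (of its 175.58 mm²) is removed, clipping the outline — 1 connected region. The result has 1 disconnected region.

1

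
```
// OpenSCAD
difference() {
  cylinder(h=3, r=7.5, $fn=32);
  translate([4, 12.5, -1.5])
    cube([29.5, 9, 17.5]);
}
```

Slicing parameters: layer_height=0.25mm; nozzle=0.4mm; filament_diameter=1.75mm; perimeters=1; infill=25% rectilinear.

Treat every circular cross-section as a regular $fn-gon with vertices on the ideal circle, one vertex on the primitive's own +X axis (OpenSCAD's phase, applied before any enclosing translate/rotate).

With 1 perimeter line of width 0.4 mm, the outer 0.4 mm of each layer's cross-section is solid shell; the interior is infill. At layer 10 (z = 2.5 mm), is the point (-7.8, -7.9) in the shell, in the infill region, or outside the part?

At z = 2.5 mm: the cylinder: section is a regular 32-gon, circumradius r=7.5; the cube at (4, 12.5) is present — its section is the full 29.5×9 rectangle; Subtracting the remaining from the first: starting from the r=7.5 cylinder, the 29.5×9 cube at (4, 12.5) misses the remaining region (no effect) — 1 connected region. Overall, the cross-section is a single solid region. The nearest boundary edge runs (-4.17, -6.24)→(-5.30, -5.30); distance from the point to it = 3.60 mm. The point is not inside any of the regions above, so it lies outside the cross-section (3.60 mm from the nearest boundary).

outside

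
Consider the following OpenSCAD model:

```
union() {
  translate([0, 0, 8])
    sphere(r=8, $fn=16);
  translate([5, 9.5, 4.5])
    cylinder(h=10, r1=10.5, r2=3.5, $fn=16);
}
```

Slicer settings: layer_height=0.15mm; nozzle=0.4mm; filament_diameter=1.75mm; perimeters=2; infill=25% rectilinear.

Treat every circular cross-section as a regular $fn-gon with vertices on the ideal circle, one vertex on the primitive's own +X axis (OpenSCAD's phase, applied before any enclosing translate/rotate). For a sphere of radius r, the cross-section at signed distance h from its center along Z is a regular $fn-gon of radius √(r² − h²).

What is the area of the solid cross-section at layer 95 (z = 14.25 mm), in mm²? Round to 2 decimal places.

117.69 mm²

At z = 14.25 mm: the r=8 sphere slices to a regular 16-gon of circumradius 4.994 (√(r²−h²) with h=6.25 from center) (area = (16/2)·4.994²·sin(360°/16) = 76.35 mm²); the cone at (5, 9.5) (r1=10.5→r2=3.5) has section circumradius 3.675 here — a regular 16-gon (area = (16/2)·3.675²·sin(360°/16) = 41.35 mm²); Merging all regions: the 2 present regions are separate (no shared area or edge), so areas and boundary lengths simply add and each stays a separate island — area = 117.69 mm². Overall, the cross-section has 2 separate islands. Net area = 117.69 mm².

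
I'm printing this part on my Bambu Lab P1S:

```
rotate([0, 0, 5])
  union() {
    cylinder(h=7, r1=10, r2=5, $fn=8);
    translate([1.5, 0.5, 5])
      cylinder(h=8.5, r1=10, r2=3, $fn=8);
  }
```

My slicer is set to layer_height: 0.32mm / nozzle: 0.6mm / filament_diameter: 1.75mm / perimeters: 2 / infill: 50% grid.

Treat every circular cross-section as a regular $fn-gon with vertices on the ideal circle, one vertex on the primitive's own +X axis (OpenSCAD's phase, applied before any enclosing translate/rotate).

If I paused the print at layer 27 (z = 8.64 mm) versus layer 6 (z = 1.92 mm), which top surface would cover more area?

layer 6 (z = 1.92 mm)

Layer 27 (z = 8.64): the cone is absent (z outside [0, 7]); the cone at (1.5, 0.5): at t=0.428 of its height the radius interpolates to r₁+(r₂−r₁)t = 7.002, giving a regular 8-gon of that circumradius (area = (8/2)·7.002²·sin(360°/8) = 138.69 mm²); Combining (union): only the cone at (1.5, 0.5) is present, so the union is just that shape — area = 138.69 mm²; (rotated 5° about Z; rotation is an isometry so areas/perimeters/island counts are preserved). So its area = 138.69 mm². Layer 6 (z = 1.92): the cone: at t=0.274 of its height the radius interpolates to r₁+(r₂−r₁)t = 8.629, giving a regular 8-gon of that circumradius (area = (8/2)·8.629²·sin(360°/8) = 210.58 mm²); the cone at (1.5, 0.5) is not intersected at this z (z outside [5, 13.5]); Combining (union): only the cone is present, so the union is just that shape — area = 210.58 mm²; (whole slice rotated 5° about Z — lengths, areas and connectivity unchanged). So its area = 210.58 mm². Layer 6 is larger (210.58 vs 138.69 mm²).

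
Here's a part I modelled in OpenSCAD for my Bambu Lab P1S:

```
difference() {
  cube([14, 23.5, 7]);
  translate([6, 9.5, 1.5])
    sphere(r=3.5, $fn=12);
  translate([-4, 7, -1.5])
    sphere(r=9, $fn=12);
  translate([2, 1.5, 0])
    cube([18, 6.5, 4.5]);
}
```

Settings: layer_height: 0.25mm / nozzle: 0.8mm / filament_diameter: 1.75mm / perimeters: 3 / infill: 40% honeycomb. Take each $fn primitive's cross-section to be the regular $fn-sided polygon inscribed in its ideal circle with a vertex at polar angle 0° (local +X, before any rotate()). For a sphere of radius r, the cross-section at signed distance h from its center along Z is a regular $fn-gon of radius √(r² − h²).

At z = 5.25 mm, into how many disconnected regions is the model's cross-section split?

1

At z = 5.25 mm: the cube is present — its section is the full 14×23.5 rectangle; the sphere at (6, 9.5) does not reach this height (|z−center|=3.750 > r=3.5); the r=9 sphere at (-4, 7) contributes a regular 12-gon of circumradius √(9²−6.75²) = 5.953; the cube at (2, 1.5) does not reach this height (z outside [0, 4.5]); Subtracting the remaining from the first: starting from the 14×23.5 cube, the r=9 sphere at (-4, 7) partially overlaps it — only the 10.59 mm² overlap (of its 106.31 mm²) is removed, clipping the outline — 1 connected region. The result has 1 disconnected region.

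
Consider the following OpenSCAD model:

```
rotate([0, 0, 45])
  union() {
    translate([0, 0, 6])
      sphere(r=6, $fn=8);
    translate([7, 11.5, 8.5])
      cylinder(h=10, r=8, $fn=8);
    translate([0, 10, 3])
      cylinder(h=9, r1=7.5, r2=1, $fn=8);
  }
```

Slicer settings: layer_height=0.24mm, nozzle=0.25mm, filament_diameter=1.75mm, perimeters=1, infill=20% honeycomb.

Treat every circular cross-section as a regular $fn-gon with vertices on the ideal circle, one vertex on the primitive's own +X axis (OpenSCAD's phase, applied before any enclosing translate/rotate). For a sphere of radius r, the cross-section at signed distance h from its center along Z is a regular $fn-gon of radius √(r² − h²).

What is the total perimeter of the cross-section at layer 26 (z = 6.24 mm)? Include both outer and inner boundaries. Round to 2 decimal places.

At z = 6.24 mm: the r=6 sphere contributes a regular 8-gon of circumradius √(6²−0.24²) = 5.995 (perimeter = 2·8·5.995·sin(180°/8) = 36.71 mm); the cylinder at (7, 11.5) is not intersected at this z (z outside [8.5, 18.5]); the cone at (0, 10) contributes a regular 8-gon of circumradius 5.160 (interpolated between r1=7.5 and r2=1 at t=0.360) (perimeter = 2·8·5.160·sin(180°/8) = 31.59 mm); Merging all regions: the regions partially overlap (shared area 1.61 mm²), so the edge portions inside another operand are dropped and the merged outline is re-measured after clipping — boundary = 62.27 mm; (whole slice rotated 45° about Z — lengths, areas and connectivity unchanged). Overall, the cross-section is a single solid region. Total boundary length (outer) = 62.27 mm.

62.27 mm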